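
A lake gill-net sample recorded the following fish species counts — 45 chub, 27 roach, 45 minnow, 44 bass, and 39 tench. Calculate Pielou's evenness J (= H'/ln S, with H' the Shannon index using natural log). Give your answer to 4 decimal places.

Total N = 45+27+45+44+39 = 200, so the proportions are 0.225, 0.135, 0.225, 0.22, 0.195 (working shown to 6 dp, full precision carried).
H' = −Σ pᵢ ln pᵢ = −((-0.335622) + (-0.270335) + (-0.335622) + (-0.333108) + (-0.318777)) = 1.593465.
With S = 5 species, ln S = 1.609438, so J = 1.593465/1.609438 = 0.990075, i.e. 0.9901 to 4 decimal places.

0.9901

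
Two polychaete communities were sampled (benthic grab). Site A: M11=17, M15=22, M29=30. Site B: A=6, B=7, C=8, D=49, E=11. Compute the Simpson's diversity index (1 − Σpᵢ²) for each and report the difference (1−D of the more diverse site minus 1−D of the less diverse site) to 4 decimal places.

Site A: N=69, proportions 0.246377, 0.318841, 0.434783, giving 1−D = 0.648603 (working shown to 6 dp, full precision carried).
Site B: N=81, proportions 0.074074, 0.08642, 0.098765, 0.604938, 0.135802, giving 1−D = 0.592897.
Difference = |0.648603 − 0.592897| = 0.055706, i.e. 0.0557 to 4 decimal places.

0.0557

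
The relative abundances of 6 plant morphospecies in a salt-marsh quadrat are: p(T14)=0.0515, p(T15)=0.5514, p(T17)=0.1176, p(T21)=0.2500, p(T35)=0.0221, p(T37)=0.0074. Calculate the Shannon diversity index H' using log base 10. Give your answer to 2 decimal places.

Each pᵢ log₁₀ pᵢ term (working shown to 4 dp, full precision carried): 0.0515×(-1.2882)=-0.0663, 0.5514×(-0.2585)=-0.1426, 0.1176×(-0.9296)=-0.1093, 0.25×(-0.6021)=-0.1505, 0.0221×(-1.6556)=-0.0366, 0.0074×(-2.1308)=-0.0158.
Sum = -0.5211, so H' = 0.52.

0.52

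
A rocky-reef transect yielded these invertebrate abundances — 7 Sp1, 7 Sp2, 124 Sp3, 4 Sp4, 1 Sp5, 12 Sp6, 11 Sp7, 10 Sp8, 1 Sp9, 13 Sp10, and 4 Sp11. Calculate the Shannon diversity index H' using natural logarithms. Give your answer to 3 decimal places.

Total N = 7+7+124+4+1+12+11+10+1+13+4 = 194, so the proportions are 0.03608, 0.03608, 0.63918, 0.02062, 0.00515, 0.06186, 0.0567, 0.05155, 0.00515, 0.06701, 0.02062 (working shown to 5 dp, full precision carried).
Each pᵢ ln pᵢ term: 0.03608×(-3.32195)=-0.11986, 0.03608×(-3.32195)=-0.11986, 0.63918×(-0.44758)=-0.28608, 0.02062×(-3.88156)=-0.08003, 0.00515×(-5.26786)=-0.02715, 0.06186×(-2.78295)=-0.17214, 0.0567×(-2.86996)=-0.16273, 0.05155×(-2.96527)=-0.15285, 0.00515×(-5.26786)=-0.02715, 0.06701×(-2.70291)=-0.18112, 0.02062×(-3.88156)=-0.08003.
Sum = -1.40902, so H' = 1.409.

1.409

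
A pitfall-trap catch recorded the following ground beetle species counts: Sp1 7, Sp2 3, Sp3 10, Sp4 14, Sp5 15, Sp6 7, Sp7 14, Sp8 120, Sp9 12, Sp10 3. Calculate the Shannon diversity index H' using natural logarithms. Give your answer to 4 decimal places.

Total N = 7+3+10+14+15+7+14+120+12+3 = 205, so the proportions are 0.034146, 0.014634, 0.04878, 0.068293, 0.073171, 0.034146, 0.068293, 0.585366, 0.058537, 0.014634 (working shown to 6 dp, full precision carried).
Each pᵢ ln pᵢ term: 0.034146×(-3.377100)=-0.115316, 0.014634×(-4.224398)=-0.061820, 0.04878×(-3.020425)=-0.147338, 0.068293×(-2.683953)=-0.183294, 0.073171×(-2.614960)=-0.191339, 0.034146×(-3.377100)=-0.115316, 0.068293×(-2.683953)=-0.183294, 0.585366×(-0.535518)=-0.313474, 0.058537×(-2.838103)=-0.166133, 0.014634×(-4.224398)=-0.061820.
Sum = -1.539144, so H' = 1.5391.

1.5391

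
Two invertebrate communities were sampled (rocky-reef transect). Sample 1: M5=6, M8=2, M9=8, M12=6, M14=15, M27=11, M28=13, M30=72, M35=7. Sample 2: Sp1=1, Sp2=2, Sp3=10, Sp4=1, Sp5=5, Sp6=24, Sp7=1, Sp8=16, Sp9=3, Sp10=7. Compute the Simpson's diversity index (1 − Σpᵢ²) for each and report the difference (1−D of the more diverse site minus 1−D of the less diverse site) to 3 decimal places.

0.092

Sample 1: N=140, proportions 0.04286, 0.01429, 0.05714, 0.04286, 0.10714, 0.07857, 0.09286, 0.51429, 0.05, giving 1−D = 0.69959 (working shown to 5 dp, full precision carried).
Sample 2: N=70, proportions 0.01429, 0.02857, 0.14286, 0.01429, 0.07143, 0.34286, 0.01429, 0.22857, 0.04286, 0.1, giving 1−D = 0.79143.
Difference = |0.69959 − 0.79143| = 0.09184, i.e. 0.092 to 3 decimal places.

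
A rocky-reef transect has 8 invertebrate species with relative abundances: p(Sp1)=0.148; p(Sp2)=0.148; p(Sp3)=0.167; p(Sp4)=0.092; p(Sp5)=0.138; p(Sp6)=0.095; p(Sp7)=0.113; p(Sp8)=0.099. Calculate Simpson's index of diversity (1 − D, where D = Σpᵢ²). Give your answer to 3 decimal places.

0.869

D = 0.148² + 0.148² + 0.167² + 0.092² + 0.138² + 0.095² + 0.113² + 0.099² = 0.02190 + 0.02190 + 0.02789 + 0.00846 + 0.01904 + 0.00903 + 0.01277 + 0.00980 = 0.13080 (working shown to 5 dp, full precision carried).
So 1 − D = 0.86920, i.e. 0.869 to 3 decimal places.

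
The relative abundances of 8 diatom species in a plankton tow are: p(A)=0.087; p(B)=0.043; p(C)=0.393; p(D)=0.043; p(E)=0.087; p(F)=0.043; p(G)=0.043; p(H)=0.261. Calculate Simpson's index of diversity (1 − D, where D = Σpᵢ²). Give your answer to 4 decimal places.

D = 0.087² + 0.043² + 0.393² + 0.043² + 0.087² + 0.043² + 0.043² + 0.261² = 0.007569 + 0.001849 + 0.154449 + 0.001849 + 0.007569 + 0.001849 + 0.001849 + 0.068121 = 0.245104 (working shown to 6 dp, full precision carried).
So 1 − D = 0.754896, i.e. 0.7549 to 4 decimal places.

0.7549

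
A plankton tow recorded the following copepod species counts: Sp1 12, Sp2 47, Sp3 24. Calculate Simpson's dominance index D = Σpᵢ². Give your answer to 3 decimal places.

Total N = 12+47+24 = 83, so the proportions are 0.14458, 0.56627, 0.28916 (working shown to 5 dp, full precision carried).
D = 0.14458² + 0.56627² + 0.28916² = 0.02090 + 0.32066 + 0.08361 = 0.42517.
To 3 decimal places, D = 0.425.

0.425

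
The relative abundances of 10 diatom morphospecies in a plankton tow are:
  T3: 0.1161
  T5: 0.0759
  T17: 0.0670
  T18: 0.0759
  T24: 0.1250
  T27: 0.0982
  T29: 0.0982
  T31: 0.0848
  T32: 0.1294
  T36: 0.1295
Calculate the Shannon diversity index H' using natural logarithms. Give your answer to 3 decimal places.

Each pᵢ ln pᵢ term (working shown to 5 dp, full precision carried): 0.1161×(-2.15330)=-0.25000, 0.0759×(-2.57834)=-0.19570, 0.067×(-2.70306)=-0.18111, 0.0759×(-2.57834)=-0.19570, 0.125×(-2.07944)=-0.25993, 0.0982×(-2.32075)=-0.22790, 0.0982×(-2.32075)=-0.22790, 0.0848×(-2.46746)=-0.20924, 0.1294×(-2.04485)=-0.26460, 0.1295×(-2.04407)=-0.26471.
Sum = -2.27677, so H' = 2.277.

2.277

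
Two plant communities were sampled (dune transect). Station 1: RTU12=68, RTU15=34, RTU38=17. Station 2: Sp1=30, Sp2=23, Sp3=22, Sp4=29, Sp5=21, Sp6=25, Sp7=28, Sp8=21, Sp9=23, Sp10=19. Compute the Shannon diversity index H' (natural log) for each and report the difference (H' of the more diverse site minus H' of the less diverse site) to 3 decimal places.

1.336

Station 1: N=119, proportions 0.571429, 0.285714, 0.142857, giving H' = 0.955700 (working shown to 6 dp, full precision carried).
Station 2: N=241, proportions 0.124481, 0.095436, 0.091286, 0.120332, 0.087137, 0.103734, 0.116183, 0.087137, 0.095436, 0.078838, giving H' = 2.291805.
Difference = |0.955700 − 2.291805| = 1.336105, i.e. 1.336 to 3 decimal places.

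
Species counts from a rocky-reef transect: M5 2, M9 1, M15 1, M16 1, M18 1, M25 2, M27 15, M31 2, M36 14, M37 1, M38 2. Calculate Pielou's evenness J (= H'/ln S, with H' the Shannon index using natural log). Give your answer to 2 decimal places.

Total N = 2+1+1+1+1+2+15+2+14+1+2 = 42, so the proportions are 0.0476, 0.0238, 0.0238, 0.0238, 0.0238, 0.0476, 0.3571, 0.0476, 0.3333, 0.0238, 0.0476 (working shown to 4 dp, full precision carried).
H' = −Σ pᵢ ln pᵢ = −((-0.1450) + (-0.0890) + (-0.0890) + (-0.0890) + (-0.0890) + (-0.1450) + (-0.3677) + (-0.1450) + (-0.3662) + (-0.0890) + (-0.1450)) = 1.7588.
With S = 11 species, ln S = 2.3979, so J = 1.7588/2.3979 = 0.7335, i.e. 0.73 to 2 decimal places.

0.73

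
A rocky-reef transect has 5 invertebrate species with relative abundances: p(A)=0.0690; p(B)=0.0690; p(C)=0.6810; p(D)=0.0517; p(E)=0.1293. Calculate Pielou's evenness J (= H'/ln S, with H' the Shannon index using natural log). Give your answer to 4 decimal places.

H' = −Σ pᵢ ln pᵢ = −((-0.184482) + (-0.184482) + (-0.261635) + (-0.153151) + (-0.264499)) = 1.048248 (working shown to 6 dp, full precision carried).
With S = 5 species, ln S = 1.609438, so J = 1.048248/1.609438 = 0.651313, i.e. 0.6513 to 4 decimal places.

0.6513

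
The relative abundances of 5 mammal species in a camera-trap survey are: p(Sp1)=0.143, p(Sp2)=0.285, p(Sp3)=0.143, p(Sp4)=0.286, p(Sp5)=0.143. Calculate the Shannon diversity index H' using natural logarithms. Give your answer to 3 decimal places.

Each pᵢ ln pᵢ term (working shown to 5 dp, full precision carried): 0.143×(-1.94491)=-0.27812, 0.285×(-1.25527)=-0.35775, 0.143×(-1.94491)=-0.27812, 0.286×(-1.25176)=-0.35800, 0.143×(-1.94491)=-0.27812.
Sum = -1.55012, so H' = 1.550.

1.550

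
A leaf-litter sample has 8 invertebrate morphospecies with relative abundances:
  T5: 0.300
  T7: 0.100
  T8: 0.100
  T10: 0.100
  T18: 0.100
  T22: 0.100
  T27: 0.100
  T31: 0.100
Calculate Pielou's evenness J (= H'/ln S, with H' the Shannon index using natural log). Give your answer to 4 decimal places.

0.9488

H' = −Σ pᵢ ln pᵢ = −((-0.361192) + (-0.230259) + (-0.230259) + (-0.230259) + (-0.230259) + (-0.230259) + (-0.230259) + (-0.230259)) = 1.973001 (working shown to 6 dp, full precision carried).
With S = 8 species, ln S = 2.079442, so J = 1.973001/2.079442 = 0.948813, i.e. 0.9488 to 4 decimal places.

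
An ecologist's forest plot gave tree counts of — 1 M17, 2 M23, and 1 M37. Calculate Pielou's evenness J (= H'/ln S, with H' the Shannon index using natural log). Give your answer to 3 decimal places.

Total N = 1+2+1 = 4, so the proportions are 0.25, 0.5, 0.25 (working shown to 5 dp, full precision carried).
H' = −Σ pᵢ ln pᵢ = −((-0.34657) + (-0.34657) + (-0.34657)) = 1.03972.
With S = 3 species, ln S = 1.09861, so J = 1.03972/1.09861 = 0.94639, i.e. 0.946 to 3 decimal places.

0.946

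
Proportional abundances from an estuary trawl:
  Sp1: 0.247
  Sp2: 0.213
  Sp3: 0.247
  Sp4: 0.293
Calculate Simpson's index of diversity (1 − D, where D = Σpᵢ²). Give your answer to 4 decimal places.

0.7468

D = 0.247² + 0.213² + 0.247² + 0.293² = 0.061009 + 0.045369 + 0.061009 + 0.085849 = 0.253236 (working shown to 6 dp, full precision carried).
So 1 − D = 0.746764, i.e. 0.7468 to 4 decimal places.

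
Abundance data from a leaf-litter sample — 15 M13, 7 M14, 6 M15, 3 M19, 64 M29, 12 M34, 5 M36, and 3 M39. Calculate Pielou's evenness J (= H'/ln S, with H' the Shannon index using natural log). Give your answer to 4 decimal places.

0.7111

Total N = 15+7+6+3+64+12+5+3 = 115, so the proportions are 0.130435, 0.06087, 0.052174, 0.026087, 0.556522, 0.104348, 0.043478, 0.026087 (working shown to 6 dp, full precision carried).
H' = −Σ pᵢ ln pᵢ = −((-0.265680) + (-0.170375) + (-0.154079) + (-0.095121) + (-0.326149) + (-0.235829) + (-0.136326) + (-0.095121)) = 1.478680.
With S = 8 species, ln S = 2.079442, so J = 1.478680/2.079442 = 0.711095, i.e. 0.7111 to 4 decimal places.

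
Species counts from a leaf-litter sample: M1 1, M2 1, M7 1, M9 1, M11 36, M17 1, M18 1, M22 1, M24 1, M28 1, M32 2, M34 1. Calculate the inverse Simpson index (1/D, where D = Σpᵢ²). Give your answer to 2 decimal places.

Total N = 1+1+1+1+36+1+1+1+1+1+2+1 = 48, so the proportions are 0.02083, 0.02083, 0.02083, 0.02083, 0.75, 0.02083, 0.02083, 0.02083, 0.02083, 0.02083, 0.04167, 0.02083 (working shown to 5 dp, full precision carried).
D = 0.02083² + 0.02083² + 0.02083² + 0.02083² + 0.75² + 0.02083² + 0.02083² + 0.02083² + 0.02083² + 0.02083² + 0.04167² + 0.02083² = 0.00043 + 0.00043 + 0.00043 + 0.00043 + 0.56250 + 0.00043 + 0.00043 + 0.00043 + 0.00043 + 0.00043 + 0.00174 + 0.00043 = 0.56858.
So 1/D = 1.7588, i.e. 1.76 to 2 decimal places.

1.76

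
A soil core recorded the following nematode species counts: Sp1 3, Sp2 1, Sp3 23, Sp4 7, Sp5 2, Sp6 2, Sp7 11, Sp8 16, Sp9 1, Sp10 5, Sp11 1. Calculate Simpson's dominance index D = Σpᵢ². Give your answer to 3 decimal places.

Total N = 3+1+23+7+2+2+11+16+1+5+1 = 72, so the proportions are 0.04167, 0.01389, 0.31944, 0.09722, 0.02778, 0.02778, 0.15278, 0.22222, 0.01389, 0.06944, 0.01389 (working shown to 5 dp, full precision carried).
D = 0.04167² + 0.01389² + 0.31944² + 0.09722² + 0.02778² + 0.02778² + 0.15278² + 0.22222² + 0.01389² + 0.06944² + 0.01389² = 0.00174 + 0.00019 + 0.10204 + 0.00945 + 0.00077 + 0.00077 + 0.02334 + 0.04938 + 0.00019 + 0.00482 + 0.00019 = 0.19290.
To 3 decimal places, D = 0.193.

0.193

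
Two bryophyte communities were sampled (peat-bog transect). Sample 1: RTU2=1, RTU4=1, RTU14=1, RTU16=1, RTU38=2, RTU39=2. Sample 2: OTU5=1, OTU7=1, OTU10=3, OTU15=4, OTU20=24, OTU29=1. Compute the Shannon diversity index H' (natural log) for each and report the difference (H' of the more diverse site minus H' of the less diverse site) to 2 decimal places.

0.71

Sample 1: N=8, proportions 0.125, 0.125, 0.125, 0.125, 0.25, 0.25, giving H' = 1.7329 (working shown to 4 dp, full precision carried).
Sample 2: N=34, proportions 0.0294, 0.0294, 0.0882, 0.1176, 0.7059, 0.0294, giving H' = 1.0230.
Difference = |1.7329 − 1.0230| = 0.7099, i.e. 0.71 to 2 decimal places.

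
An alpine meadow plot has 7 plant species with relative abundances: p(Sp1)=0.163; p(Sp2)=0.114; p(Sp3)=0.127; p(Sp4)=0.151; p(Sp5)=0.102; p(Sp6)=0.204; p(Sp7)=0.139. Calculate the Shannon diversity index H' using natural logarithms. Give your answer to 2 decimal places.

1.92

Each pᵢ ln pᵢ term (working shown to 4 dp, full precision carried): 0.163×(-1.8140)=-0.2957, 0.114×(-2.1716)=-0.2476, 0.127×(-2.0636)=-0.2621, 0.151×(-1.8905)=-0.2855, 0.102×(-2.2828)=-0.2328, 0.204×(-1.5896)=-0.3243, 0.139×(-1.9733)=-0.2743.
Sum = -1.9222, so H' = 1.92.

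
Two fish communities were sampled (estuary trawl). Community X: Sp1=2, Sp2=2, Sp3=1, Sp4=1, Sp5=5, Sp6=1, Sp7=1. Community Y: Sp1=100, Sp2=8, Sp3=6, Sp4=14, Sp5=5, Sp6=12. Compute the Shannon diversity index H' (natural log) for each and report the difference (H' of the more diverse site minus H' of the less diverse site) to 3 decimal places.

0.637

Community X: N=13, proportions 0.153846, 0.153846, 0.076923, 0.076923, 0.384615, 0.076923, 0.076923, giving H' = 1.732659 (working shown to 6 dp, full precision carried).
Community Y: N=145, proportions 0.689655, 0.055172, 0.041379, 0.096552, 0.034483, 0.082759, giving H' = 1.095934.
Difference = |1.732659 − 1.095934| = 0.636725, i.e. 0.637 to 3 decimal places.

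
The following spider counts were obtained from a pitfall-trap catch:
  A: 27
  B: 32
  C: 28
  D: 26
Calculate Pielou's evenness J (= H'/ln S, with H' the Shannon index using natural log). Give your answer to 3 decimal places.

0.998

Total N = 27+32+28+26 = 113, so the proportions are 0.23894, 0.28319, 0.24779, 0.23009 (working shown to 5 dp, full precision carried).
H' = −Σ pᵢ ln pᵢ = −((-0.34205) + (-0.35728) + (-0.34571) + (-0.33807)) = 1.38311.
With S = 4 species, ln S = 1.38629, so J = 1.38311/1.38629 = 0.99770, i.e. 0.998 to 3 decimal places.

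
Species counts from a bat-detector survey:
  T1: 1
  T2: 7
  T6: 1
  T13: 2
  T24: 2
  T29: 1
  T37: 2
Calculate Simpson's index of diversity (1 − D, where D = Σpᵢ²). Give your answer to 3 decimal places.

0.750

Total N = 1+7+1+2+2+1+2 = 16, so the proportions are 0.0625, 0.4375, 0.0625, 0.125, 0.125, 0.0625, 0.125 (working shown to 5 dp, full precision carried).
D = 0.0625² + 0.4375² + 0.0625² + 0.125² + 0.125² + 0.0625² + 0.125² = 0.00391 + 0.19141 + 0.00391 + 0.01562 + 0.01562 + 0.00391 + 0.01562 = 0.25000.
So 1 − D = 0.75000, i.e. 0.750 to 3 decimal places.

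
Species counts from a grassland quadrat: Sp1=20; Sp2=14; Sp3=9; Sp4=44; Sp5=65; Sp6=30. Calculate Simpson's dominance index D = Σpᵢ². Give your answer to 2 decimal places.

0.23

Total N = 20+14+9+44+65+30 = 182, so the proportions are 0.1099, 0.0769, 0.0495, 0.2418, 0.3571, 0.1648 (working shown to 4 dp, full precision carried).
D = 0.1099² + 0.0769² + 0.0495² + 0.2418² + 0.3571² + 0.1648² = 0.0121 + 0.0059 + 0.0024 + 0.0584 + 0.1276 + 0.0272 = 0.2336.
To 2 decimal places, D = 0.23.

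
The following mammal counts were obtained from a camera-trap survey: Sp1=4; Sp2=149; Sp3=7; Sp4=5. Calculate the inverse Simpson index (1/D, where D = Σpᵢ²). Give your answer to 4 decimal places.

1.2213

Total N = 4+149+7+5 = 165, so the proportions are 0.0242424, 0.9030303, 0.0424242, 0.030303 (working shown to 7 dp, full precision carried).
D = 0.0242424² + 0.9030303² + 0.0424242² + 0.030303² = 0.0005877 + 0.8154637 + 0.0017998 + 0.0009183 = 0.8187695.
So 1/D = 1.221345, i.e. 1.2213 to 4 decimal places.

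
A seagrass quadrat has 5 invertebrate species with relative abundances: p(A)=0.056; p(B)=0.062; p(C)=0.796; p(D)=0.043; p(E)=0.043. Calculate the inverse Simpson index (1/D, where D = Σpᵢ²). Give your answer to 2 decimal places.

D = 0.056² + 0.062² + 0.796² + 0.043² + 0.043² = 0.00314 + 0.00384 + 0.63362 + 0.00185 + 0.00185 = 0.64429 (working shown to 5 dp, full precision carried).
So 1/D = 1.5521, i.e. 1.55 to 2 decimal places.

1.55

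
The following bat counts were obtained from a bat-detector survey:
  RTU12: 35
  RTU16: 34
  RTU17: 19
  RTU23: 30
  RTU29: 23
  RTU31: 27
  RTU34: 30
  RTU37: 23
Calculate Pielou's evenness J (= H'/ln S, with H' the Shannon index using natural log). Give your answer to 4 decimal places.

0.9910

Total N = 35+34+19+30+23+27+30+23 = 221, so the proportions are 0.158371, 0.153846, 0.085973, 0.135747, 0.104072, 0.122172, 0.135747, 0.104072 (working shown to 6 dp, full precision carried).
H' = −Σ pᵢ ln pᵢ = −((-0.291848) + (-0.287970) + (-0.210954) + (-0.271081) + (-0.235481) + (-0.256845) + (-0.271081) + (-0.235481)) = 2.060742.
With S = 8 species, ln S = 2.079442, so J = 2.060742/2.079442 = 0.991007, i.e. 0.9910 to 4 decimal places.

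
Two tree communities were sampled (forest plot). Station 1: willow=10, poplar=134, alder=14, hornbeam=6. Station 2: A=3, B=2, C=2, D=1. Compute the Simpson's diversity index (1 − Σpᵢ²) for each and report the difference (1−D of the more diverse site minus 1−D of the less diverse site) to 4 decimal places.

0.3987

Station 1: N=164, proportions 0.060976, 0.817073, 0.085366, 0.036585, giving 1−D = 0.320048 (working shown to 6 dp, full precision carried).
Station 2: N=8, proportions 0.375, 0.25, 0.25, 0.125, giving 1−D = 0.718750.
Difference = |0.320048 − 0.718750| = 0.398702, i.e. 0.3987 to 4 decimal places.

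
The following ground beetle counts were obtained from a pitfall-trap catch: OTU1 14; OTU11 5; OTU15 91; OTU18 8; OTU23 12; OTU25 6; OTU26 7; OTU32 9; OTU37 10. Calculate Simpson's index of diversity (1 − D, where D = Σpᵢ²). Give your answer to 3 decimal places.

0.658

Total N = 14+5+91+8+12+6+7+9+10 = 162, so the proportions are 0.08642, 0.03086, 0.56173, 0.04938, 0.07407, 0.03704, 0.04321, 0.05556, 0.06173 (working shown to 5 dp, full precision carried).
D = 0.08642² + 0.03086² + 0.56173² + 0.04938² + 0.07407² + 0.03704² + 0.04321² + 0.05556² + 0.06173² = 0.00747 + 0.00095 + 0.31554 + 0.00244 + 0.00549 + 0.00137 + 0.00187 + 0.00309 + 0.00381 = 0.34202.
So 1 − D = 0.65798, i.e. 0.658 to 3 decimal places.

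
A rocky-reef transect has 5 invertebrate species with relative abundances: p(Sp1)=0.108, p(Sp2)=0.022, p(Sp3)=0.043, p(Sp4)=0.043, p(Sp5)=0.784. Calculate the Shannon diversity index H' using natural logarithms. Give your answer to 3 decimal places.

Each pᵢ ln pᵢ term (working shown to 5 dp, full precision carried): 0.108×(-2.22562)=-0.24037, 0.022×(-3.81671)=-0.08397, 0.043×(-3.14656)=-0.13530, 0.043×(-3.14656)=-0.13530, 0.784×(-0.24335)=-0.19078.
Sum = -0.78572, so H' = 0.786.

0.786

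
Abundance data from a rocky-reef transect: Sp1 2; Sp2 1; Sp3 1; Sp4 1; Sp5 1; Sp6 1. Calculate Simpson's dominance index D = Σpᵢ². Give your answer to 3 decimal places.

0.184

Total N = 2+1+1+1+1+1 = 7, so the proportions are 0.28571, 0.14286, 0.14286, 0.14286, 0.14286, 0.14286 (working shown to 5 dp, full precision carried).
D = 0.28571² + 0.14286² + 0.14286² + 0.14286² + 0.14286² + 0.14286² = 0.08163 + 0.02041 + 0.02041 + 0.02041 + 0.02041 + 0.02041 = 0.18367.
To 3 decimal places, D = 0.184.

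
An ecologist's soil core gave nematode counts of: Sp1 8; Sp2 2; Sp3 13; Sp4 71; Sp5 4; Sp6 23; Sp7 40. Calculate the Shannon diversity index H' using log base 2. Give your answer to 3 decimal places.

Total N = 8+2+13+71+4+23+40 = 161, so the proportions are 0.04969, 0.01242, 0.08075, 0.44099, 0.02484, 0.14286, 0.24845 (working shown to 5 dp, full precision carried).
Each pᵢ log₂ pᵢ term: 0.04969×(-4.33092)=-0.21520, 0.01242×(-6.33092)=-0.07864, 0.08075×(-3.63048)=-0.29314, 0.44099×(-1.18117)=-0.52089, 0.02484×(-5.33092)=-0.13245, 0.14286×(-2.80735)=-0.40105, 0.24845×(-2.00899)=-0.49913.
Sum = -2.14050, so H' = 2.141.

2.141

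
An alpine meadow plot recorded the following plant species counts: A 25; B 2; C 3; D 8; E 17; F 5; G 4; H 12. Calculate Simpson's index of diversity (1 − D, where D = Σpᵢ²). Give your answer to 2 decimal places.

0.80

Total N = 25+2+3+8+17+5+4+12 = 76, so the proportions are 0.3289, 0.0263, 0.0395, 0.1053, 0.2237, 0.0658, 0.0526, 0.1579 (working shown to 4 dp, full precision carried).
D = 0.3289² + 0.0263² + 0.0395² + 0.1053² + 0.2237² + 0.0658² + 0.0526² + 0.1579² = 0.1082 + 0.0007 + 0.0016 + 0.0111 + 0.0500 + 0.0043 + 0.0028 + 0.0249 = 0.2036.
So 1 − D = 0.7964, i.e. 0.80 to 2 decimal places.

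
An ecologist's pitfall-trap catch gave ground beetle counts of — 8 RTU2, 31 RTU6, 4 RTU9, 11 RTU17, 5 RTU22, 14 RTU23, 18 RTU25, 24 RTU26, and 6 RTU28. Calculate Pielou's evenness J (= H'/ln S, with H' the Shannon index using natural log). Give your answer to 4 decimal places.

Total N = 8+31+4+11+5+14+18+24+6 = 121, so the proportions are 0.066116, 0.256198, 0.033058, 0.090909, 0.041322, 0.115702, 0.14876, 0.198347, 0.049587 (working shown to 6 dp, full precision carried).
H' = −Σ pᵢ ln pᵢ = −((-0.179593) + (-0.348892) + (-0.112711) + (-0.217990) + (-0.131667) + (-0.249539) + (-0.283451) + (-0.320873) + (-0.148960)) = 1.993677.
With S = 9 species, ln S = 2.197225, so J = 1.993677/2.197225 = 0.907362, i.e. 0.9074 to 4 decimal places.

0.9074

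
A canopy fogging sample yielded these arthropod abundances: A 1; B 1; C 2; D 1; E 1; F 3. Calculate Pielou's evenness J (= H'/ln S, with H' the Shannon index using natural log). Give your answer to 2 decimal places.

0.94

Total N = 1+1+2+1+1+3 = 9, so the proportions are 0.1111, 0.1111, 0.2222, 0.1111, 0.1111, 0.3333 (working shown to 4 dp, full precision carried).
H' = −Σ pᵢ ln pᵢ = −((-0.2441) + (-0.2441) + (-0.3342) + (-0.2441) + (-0.2441) + (-0.3662)) = 1.6770.
With S = 6 species, ln S = 1.7918, so J = 1.6770/1.7918 = 0.9359, i.e. 0.94 to 2 decimal places.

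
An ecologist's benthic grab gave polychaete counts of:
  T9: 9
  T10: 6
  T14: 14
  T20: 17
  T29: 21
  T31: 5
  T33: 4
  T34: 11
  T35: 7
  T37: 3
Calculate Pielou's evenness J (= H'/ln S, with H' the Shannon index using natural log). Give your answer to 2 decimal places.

0.93

Total N = 9+6+14+17+21+5+4+11+7+3 = 97, so the proportions are 0.0928, 0.0619, 0.1443, 0.1753, 0.2165, 0.0515, 0.0412, 0.1134, 0.0722, 0.0309 (working shown to 4 dp, full precision carried).
H' = −Σ pᵢ ln pᵢ = −((-0.2206) + (-0.1721) + (-0.2794) + (-0.3052) + (-0.3313) + (-0.1528) + (-0.1315) + (-0.2469) + (-0.1897) + (-0.1075)) = 2.1370.
With S = 10 species, ln S = 2.3026, so J = 2.1370/2.3026 = 0.9281, i.e. 0.93 to 2 decimal places.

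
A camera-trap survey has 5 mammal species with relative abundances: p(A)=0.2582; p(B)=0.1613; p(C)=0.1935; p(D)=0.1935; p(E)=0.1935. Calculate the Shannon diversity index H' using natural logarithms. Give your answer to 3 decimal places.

1.597

Each pᵢ ln pᵢ term (working shown to 5 dp, full precision carried): 0.2582×(-1.35402)=-0.34961, 0.1613×(-1.82449)=-0.29429, 0.1935×(-1.64248)=-0.31782, 0.1935×(-1.64248)=-0.31782, 0.1935×(-1.64248)=-0.31782.
Sum = -1.59736, so H' = 1.597.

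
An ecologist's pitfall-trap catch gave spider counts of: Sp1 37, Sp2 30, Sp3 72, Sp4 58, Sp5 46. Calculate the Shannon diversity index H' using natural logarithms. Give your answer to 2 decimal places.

Total N = 37+30+72+58+46 = 243, so the proportions are 0.1523, 0.1235, 0.2963, 0.2387, 0.1893 (working shown to 4 dp, full precision carried).
Each pᵢ ln pᵢ term: 0.1523×(-1.8821)=-0.2866, 0.1235×(-2.0919)=-0.2583, 0.2963×(-1.2164)=-0.3604, 0.2387×(-1.4326)=-0.3419, 0.1893×(-1.6644)=-0.3151.
Sum = -1.5623, so H' = 1.56.

1.56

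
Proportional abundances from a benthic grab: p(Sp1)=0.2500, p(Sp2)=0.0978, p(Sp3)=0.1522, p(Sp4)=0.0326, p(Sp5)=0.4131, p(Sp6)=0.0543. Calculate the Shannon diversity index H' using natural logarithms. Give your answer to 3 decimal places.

1.495

Each pᵢ ln pᵢ term (working shown to 5 dp, full precision carried): 0.25×(-1.38629)=-0.34657, 0.0978×(-2.32483)=-0.22737, 0.1522×(-1.88256)=-0.28653, 0.0326×(-3.42344)=-0.11160, 0.4131×(-0.88407)=-0.36521, 0.0543×(-2.91323)=-0.15819.
Sum = -1.49547, so H' = 1.495.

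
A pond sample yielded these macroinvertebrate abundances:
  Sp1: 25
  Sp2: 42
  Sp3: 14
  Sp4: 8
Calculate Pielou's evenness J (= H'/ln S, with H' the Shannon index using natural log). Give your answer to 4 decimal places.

Total N = 25+42+14+8 = 89, so the proportions are 0.280899, 0.47191, 0.157303, 0.089888 (working shown to 6 dp, full precision carried).
H' = −Σ pᵢ ln pᵢ = −((-0.356674) + (-0.354389) + (-0.290945) + (-0.216557)) = 1.218565.
With S = 4 species, ln S = 1.386294, so J = 1.218565/1.386294 = 0.879009, i.e. 0.8790 to 4 decimal places.

0.8790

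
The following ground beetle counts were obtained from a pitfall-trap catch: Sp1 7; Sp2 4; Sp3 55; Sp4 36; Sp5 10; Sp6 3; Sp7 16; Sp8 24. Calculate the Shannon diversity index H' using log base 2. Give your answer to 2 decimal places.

Total N = 7+4+55+36+10+3+16+24 = 155, so the proportions are 0.0452, 0.0258, 0.3548, 0.2323, 0.0645, 0.0194, 0.1032, 0.1548 (working shown to 4 dp, full precision carried).
Each pᵢ log₂ pᵢ term: 0.0452×(-4.4688)=-0.2018, 0.0258×(-5.2761)=-0.1362, 0.3548×(-1.4948)=-0.5304, 0.2323×(-2.1062)=-0.4892, 0.0645×(-3.9542)=-0.2551, 0.0194×(-5.6912)=-0.1102, 0.1032×(-3.2761)=-0.3382, 0.1548×(-2.6912)=-0.4167.
Sum = -2.4777, so H' = 2.48.

2.48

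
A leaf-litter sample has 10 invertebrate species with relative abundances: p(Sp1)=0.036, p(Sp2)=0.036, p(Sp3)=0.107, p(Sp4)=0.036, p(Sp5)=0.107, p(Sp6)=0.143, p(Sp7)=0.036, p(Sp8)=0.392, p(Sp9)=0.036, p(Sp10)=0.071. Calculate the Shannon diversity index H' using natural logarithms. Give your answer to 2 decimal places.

1.91

Each pᵢ ln pᵢ term (working shown to 4 dp, full precision carried): 0.036×(-3.3242)=-0.1197, 0.036×(-3.3242)=-0.1197, 0.107×(-2.2349)=-0.2391, 0.036×(-3.3242)=-0.1197, 0.107×(-2.2349)=-0.2391, 0.143×(-1.9449)=-0.2781, 0.036×(-3.3242)=-0.1197, 0.392×(-0.9365)=-0.3671, 0.036×(-3.3242)=-0.1197, 0.071×(-2.6451)=-0.1878.
Sum = -1.9097, so H' = 1.91.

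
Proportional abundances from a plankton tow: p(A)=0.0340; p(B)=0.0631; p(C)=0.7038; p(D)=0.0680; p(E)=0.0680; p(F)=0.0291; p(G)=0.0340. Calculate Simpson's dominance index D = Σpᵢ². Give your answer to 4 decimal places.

0.5117

D = 0.034² + 0.0631² + 0.7038² + 0.068² + 0.068² + 0.0291² + 0.034² = 0.001156 + 0.003982 + 0.495334 + 0.004624 + 0.004624 + 0.000847 + 0.001156 = 0.511723 (working shown to 6 dp, full precision carried).
To 4 decimal places, D = 0.5117.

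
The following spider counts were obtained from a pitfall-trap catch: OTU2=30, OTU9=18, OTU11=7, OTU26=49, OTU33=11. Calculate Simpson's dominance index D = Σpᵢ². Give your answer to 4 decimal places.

Total N = 30+18+7+49+11 = 115, so the proportions are 0.26087, 0.156522, 0.06087, 0.426087, 0.095652 (working shown to 6 dp, full precision carried).
D = 0.26087² + 0.156522² + 0.06087² + 0.426087² + 0.095652² = 0.068053 + 0.024499 + 0.003705 + 0.181550 + 0.009149 = 0.286957.
To 4 decimal places, D = 0.2870.

0.2870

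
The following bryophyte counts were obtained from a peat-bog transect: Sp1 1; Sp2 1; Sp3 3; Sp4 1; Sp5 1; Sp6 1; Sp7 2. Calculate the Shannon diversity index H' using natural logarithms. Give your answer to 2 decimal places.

1.83

Total N = 1+1+3+1+1+1+2 = 10, so the proportions are 0.1, 0.1, 0.3, 0.1, 0.1, 0.1, 0.2 (working shown to 4 dp, full precision carried).
Each pᵢ ln pᵢ term: 0.1×(-2.3026)=-0.2303, 0.1×(-2.3026)=-0.2303, 0.3×(-1.2040)=-0.3612, 0.1×(-2.3026)=-0.2303, 0.1×(-2.3026)=-0.2303, 0.1×(-2.3026)=-0.2303, 0.2×(-1.6094)=-0.3219.
Sum = -1.8344, so H' = 1.83.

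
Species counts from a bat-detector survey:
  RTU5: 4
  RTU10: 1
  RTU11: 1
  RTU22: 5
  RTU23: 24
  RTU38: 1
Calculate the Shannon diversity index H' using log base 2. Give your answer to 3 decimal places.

1.569

Total N = 4+1+1+5+24+1 = 36, so the proportions are 0.11111, 0.02778, 0.02778, 0.13889, 0.66667, 0.02778 (working shown to 5 dp, full precision carried).
Each pᵢ log₂ pᵢ term: 0.11111×(-3.16993)=-0.35221, 0.02778×(-5.16993)=-0.14361, 0.02778×(-5.16993)=-0.14361, 0.13889×(-2.84800)=-0.39556, 0.66667×(-0.58496)=-0.38998, 0.02778×(-5.16993)=-0.14361.
Sum = -1.56857, so H' = 1.569.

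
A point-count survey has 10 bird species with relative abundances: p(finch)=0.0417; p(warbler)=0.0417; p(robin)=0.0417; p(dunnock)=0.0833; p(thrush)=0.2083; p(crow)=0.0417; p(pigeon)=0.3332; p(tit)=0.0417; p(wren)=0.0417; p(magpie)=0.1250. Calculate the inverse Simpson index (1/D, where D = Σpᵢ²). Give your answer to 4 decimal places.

D = 0.0417² + 0.0417² + 0.0417² + 0.0833² + 0.2083² + 0.0417² + 0.3332² + 0.0417² + 0.0417² + 0.125² = 0.00173889 + 0.00173889 + 0.00173889 + 0.00693889 + 0.04338889 + 0.00173889 + 0.11102224 + 0.00173889 + 0.00173889 + 0.01562500 = 0.18740836 (working shown to 8 dp, full precision carried).
So 1/D = 5.335941, i.e. 5.3359 to 4 decimal places.

5.3359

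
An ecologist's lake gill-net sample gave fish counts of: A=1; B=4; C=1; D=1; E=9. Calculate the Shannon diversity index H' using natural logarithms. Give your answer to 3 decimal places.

1.190

Total N = 1+4+1+1+9 = 16, so the proportions are 0.0625, 0.25, 0.0625, 0.0625, 0.5625 (working shown to 5 dp, full precision carried).
Each pᵢ ln pᵢ term: 0.0625×(-2.77259)=-0.17329, 0.25×(-1.38629)=-0.34657, 0.0625×(-2.77259)=-0.17329, 0.0625×(-2.77259)=-0.17329, 0.5625×(-0.57536)=-0.32364.
Sum = -1.19008, so H' = 1.190.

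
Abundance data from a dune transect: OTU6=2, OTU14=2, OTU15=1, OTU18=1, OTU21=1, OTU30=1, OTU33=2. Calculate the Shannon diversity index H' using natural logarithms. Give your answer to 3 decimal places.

1.887

Total N = 2+2+1+1+1+1+2 = 10, so the proportions are 0.2, 0.2, 0.1, 0.1, 0.1, 0.1, 0.2 (working shown to 5 dp, full precision carried).
Each pᵢ ln pᵢ term: 0.2×(-1.60944)=-0.32189, 0.2×(-1.60944)=-0.32189, 0.1×(-2.30259)=-0.23026, 0.1×(-2.30259)=-0.23026, 0.1×(-2.30259)=-0.23026, 0.1×(-2.30259)=-0.23026, 0.2×(-1.60944)=-0.32189.
Sum = -1.88670, so H' = 1.887.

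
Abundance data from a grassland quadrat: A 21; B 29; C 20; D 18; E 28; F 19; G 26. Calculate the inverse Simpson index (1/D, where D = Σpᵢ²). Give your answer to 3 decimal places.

Total N = 21+29+20+18+28+19+26 = 161, so the proportions are 0.1304348, 0.1801242, 0.1242236, 0.1118012, 0.173913, 0.1180124, 0.1614907 (working shown to 7 dp, full precision carried).
D = 0.1304348² + 0.1801242² + 0.1242236² + 0.1118012² + 0.173913² + 0.1180124² + 0.1614907² = 0.0170132 + 0.0324447 + 0.0154315 + 0.0124995 + 0.0302457 + 0.0139269 + 0.0260792 = 0.1476409.
So 1/D = 6.77319, i.e. 6.773 to 3 decimal places.

6.773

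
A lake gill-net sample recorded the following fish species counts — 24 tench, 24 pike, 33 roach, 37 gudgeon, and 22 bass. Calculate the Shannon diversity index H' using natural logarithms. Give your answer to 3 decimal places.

Total N = 24+24+33+37+22 = 140, so the proportions are 0.17143, 0.17143, 0.23571, 0.26429, 0.15714 (working shown to 5 dp, full precision carried).
Each pᵢ ln pᵢ term: 0.17143×(-1.76359)=-0.30233, 0.17143×(-1.76359)=-0.30233, 0.23571×(-1.44513)=-0.34064, 0.26429×(-1.33072)=-0.35169, 0.15714×(-1.85060)=-0.29081.
Sum = -1.58780, so H' = 1.588.

1.588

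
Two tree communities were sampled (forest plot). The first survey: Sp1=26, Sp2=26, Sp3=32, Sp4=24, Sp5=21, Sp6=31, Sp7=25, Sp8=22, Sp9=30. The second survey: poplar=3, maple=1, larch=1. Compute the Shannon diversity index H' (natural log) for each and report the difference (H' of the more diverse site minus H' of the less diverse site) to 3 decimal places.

The first survey: N=237, proportions 0.1097, 0.1097, 0.13502, 0.10127, 0.08861, 0.1308, 0.10549, 0.09283, 0.12658, giving H' = 2.18748 (working shown to 5 dp, full precision carried).
The second survey: N=5, proportions 0.6, 0.2, 0.2, giving H' = 0.95027.
Difference = |2.18748 − 0.95027| = 1.23721, i.e. 1.237 to 3 decimal places.

1.237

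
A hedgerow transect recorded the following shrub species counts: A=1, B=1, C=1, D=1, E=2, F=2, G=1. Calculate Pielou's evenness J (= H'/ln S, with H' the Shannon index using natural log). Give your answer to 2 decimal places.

Total N = 1+1+1+1+2+2+1 = 9, so the proportions are 0.1111, 0.1111, 0.1111, 0.1111, 0.2222, 0.2222, 0.1111 (working shown to 4 dp, full precision carried).
H' = −Σ pᵢ ln pᵢ = −((-0.2441) + (-0.2441) + (-0.2441) + (-0.2441) + (-0.3342) + (-0.3342) + (-0.2441)) = 1.8892.
With S = 7 species, ln S = 1.9459, so J = 1.8892/1.9459 = 0.9708, i.e. 0.97 to 2 decimal places.

0.97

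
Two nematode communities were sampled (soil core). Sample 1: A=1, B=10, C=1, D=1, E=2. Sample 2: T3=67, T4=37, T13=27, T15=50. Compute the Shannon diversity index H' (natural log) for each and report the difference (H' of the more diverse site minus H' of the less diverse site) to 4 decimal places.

0.2510

Sample 1: N=15, proportions 0.066667, 0.666667, 0.066667, 0.066667, 0.133333, giving H' = 1.080574 (working shown to 6 dp, full precision carried).
Sample 2: N=181, proportions 0.370166, 0.20442, 0.149171, 0.276243, giving H' = 1.331607.
Difference = |1.080574 − 1.331607| = 0.251033, i.e. 0.2510 to 4 decimal places.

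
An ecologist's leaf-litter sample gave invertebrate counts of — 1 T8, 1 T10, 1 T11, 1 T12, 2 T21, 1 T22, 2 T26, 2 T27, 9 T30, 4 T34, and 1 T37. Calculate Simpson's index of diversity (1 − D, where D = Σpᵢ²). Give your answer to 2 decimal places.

Total N = 1+1+1+1+2+1+2+2+9+4+1 = 25, so the proportions are 0.04, 0.04, 0.04, 0.04, 0.08, 0.04, 0.08, 0.08, 0.36, 0.16, 0.04 (working shown to 4 dp, full precision carried).
D = 0.04² + 0.04² + 0.04² + 0.04² + 0.08² + 0.04² + 0.08² + 0.08² + 0.36² + 0.16² + 0.04² = 0.0016 + 0.0016 + 0.0016 + 0.0016 + 0.0064 + 0.0016 + 0.0064 + 0.0064 + 0.1296 + 0.0256 + 0.0016 = 0.1840.
So 1 − D = 0.8160, i.e. 0.82 to 2 decimal places.

0.82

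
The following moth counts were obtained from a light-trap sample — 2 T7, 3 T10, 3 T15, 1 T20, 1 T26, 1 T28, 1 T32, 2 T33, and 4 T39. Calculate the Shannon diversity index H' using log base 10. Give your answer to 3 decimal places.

Total N = 2+3+3+1+1+1+1+2+4 = 18, so the proportions are 0.11111, 0.16667, 0.16667, 0.05556, 0.05556, 0.05556, 0.05556, 0.11111, 0.22222 (working shown to 5 dp, full precision carried).
Each pᵢ log₁₀ pᵢ term: 0.11111×(-0.95424)=-0.10603, 0.16667×(-0.77815)=-0.12969, 0.16667×(-0.77815)=-0.12969, 0.05556×(-1.25527)=-0.06974, 0.05556×(-1.25527)=-0.06974, 0.05556×(-1.25527)=-0.06974, 0.05556×(-1.25527)=-0.06974, 0.11111×(-0.95424)=-0.10603, 0.22222×(-0.65321)=-0.14516.
Sum = -0.89555, so H' = 0.896.

0.896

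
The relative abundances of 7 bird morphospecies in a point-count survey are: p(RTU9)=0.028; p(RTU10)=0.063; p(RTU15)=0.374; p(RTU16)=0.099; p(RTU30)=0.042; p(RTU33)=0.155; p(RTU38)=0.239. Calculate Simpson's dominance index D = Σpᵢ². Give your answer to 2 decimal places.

D = 0.028² + 0.063² + 0.374² + 0.099² + 0.042² + 0.155² + 0.239² = 0.0008 + 0.0040 + 0.1399 + 0.0098 + 0.0018 + 0.0240 + 0.0571 = 0.2373 (working shown to 4 dp, full precision carried).
To 2 decimal places, D = 0.24.

0.24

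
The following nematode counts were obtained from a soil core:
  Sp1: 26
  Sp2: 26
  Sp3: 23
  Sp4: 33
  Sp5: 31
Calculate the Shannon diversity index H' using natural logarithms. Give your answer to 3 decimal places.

1.601

Total N = 26+26+23+33+31 = 139, so the proportions are 0.18705, 0.18705, 0.16547, 0.23741, 0.22302 (working shown to 5 dp, full precision carried).
Each pᵢ ln pᵢ term: 0.18705×(-1.67638)=-0.31357, 0.18705×(-1.67638)=-0.31357, 0.16547×(-1.79898)=-0.29767, 0.23741×(-1.43797)=-0.34139, 0.22302×(-1.50049)=-0.33464.
Sum = -1.60084, so H' = 1.601.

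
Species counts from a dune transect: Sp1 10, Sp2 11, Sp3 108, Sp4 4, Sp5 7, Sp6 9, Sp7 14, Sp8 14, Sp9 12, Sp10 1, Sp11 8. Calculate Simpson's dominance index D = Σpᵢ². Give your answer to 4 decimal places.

0.3222

Total N = 10+11+108+4+7+9+14+14+12+1+8 = 198, so the proportions are 0.050505, 0.055556, 0.545455, 0.020202, 0.035354, 0.045455, 0.070707, 0.070707, 0.060606, 0.005051, 0.040404 (working shown to 6 dp, full precision carried).
D = 0.050505² + 0.055556² + 0.545455² + 0.020202² + 0.035354² + 0.045455² + 0.070707² + 0.070707² + 0.060606² + 0.005051² + 0.040404² = 0.002551 + 0.003086 + 0.297521 + 0.000408 + 0.001250 + 0.002066 + 0.004999 + 0.004999 + 0.003673 + 0.000026 + 0.001632 = 0.322212.
To 4 decimal places, D = 0.3222.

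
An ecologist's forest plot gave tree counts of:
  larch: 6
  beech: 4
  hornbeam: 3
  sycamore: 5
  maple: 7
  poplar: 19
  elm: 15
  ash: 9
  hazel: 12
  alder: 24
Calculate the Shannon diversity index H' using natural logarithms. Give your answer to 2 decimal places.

2.11

Total N = 6+4+3+5+7+19+15+9+12+24 = 104, so the proportions are 0.0577, 0.0385, 0.0288, 0.0481, 0.0673, 0.1827, 0.1442, 0.0865, 0.1154, 0.2308 (working shown to 4 dp, full precision carried).
Each pᵢ ln pᵢ term: 0.0577×(-2.8526)=-0.1646, 0.0385×(-3.2581)=-0.1253, 0.0288×(-3.5458)=-0.1023, 0.0481×(-3.0350)=-0.1459, 0.0673×(-2.6985)=-0.1816, 0.1827×(-1.7000)=-0.3106, 0.1442×(-1.9363)=-0.2793, 0.0865×(-2.4472)=-0.2118, 0.1154×(-2.1595)=-0.2492, 0.2308×(-1.4663)=-0.3384.
Sum = -2.1089, so H' = 2.11.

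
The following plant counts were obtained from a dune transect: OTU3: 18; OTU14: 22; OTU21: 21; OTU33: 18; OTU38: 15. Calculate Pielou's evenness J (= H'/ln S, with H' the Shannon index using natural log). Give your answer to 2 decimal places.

0.99

Total N = 18+22+21+18+15 = 94, so the proportions are 0.1915, 0.234, 0.2234, 0.1915, 0.1596 (working shown to 4 dp, full precision carried).
H' = −Σ pᵢ ln pᵢ = −((-0.3165) + (-0.3399) + (-0.3348) + (-0.3165) + (-0.2929)) = 1.6006.
With S = 5 species, ln S = 1.6094, so J = 1.6006/1.6094 = 0.9945, i.e. 0.99 to 2 decimal places.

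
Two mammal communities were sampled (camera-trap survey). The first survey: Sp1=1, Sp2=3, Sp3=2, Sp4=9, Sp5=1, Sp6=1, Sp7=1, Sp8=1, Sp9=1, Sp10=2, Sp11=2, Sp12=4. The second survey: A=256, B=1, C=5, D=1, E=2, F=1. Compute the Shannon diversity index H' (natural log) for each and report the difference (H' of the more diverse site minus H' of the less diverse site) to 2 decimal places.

The first survey: N=28, proportions 0.0357, 0.1071, 0.0714, 0.3214, 0.0357, 0.0357, 0.0357, 0.0357, 0.0357, 0.0714, 0.0714, 0.1429, giving H' = 2.1617 (working shown to 4 dp, full precision carried).
The second survey: N=266, proportions 0.9624, 0.0038, 0.0188, 0.0038, 0.0075, 0.0038, giving H' = 0.2113.
Difference = |2.1617 − 0.2113| = 1.9504, i.e. 1.95 to 2 decimal places.

1.95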